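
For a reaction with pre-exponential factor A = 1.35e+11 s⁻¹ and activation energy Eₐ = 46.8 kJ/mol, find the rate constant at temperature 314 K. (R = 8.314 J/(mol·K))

2.21e+03 s⁻¹

Step 1: Use the Arrhenius equation: k = A × exp(-Eₐ/RT)
Step 2: Convert Eₐ to J/mol: 46.8 kJ/mol = 46800 J/mol
Step 3: Calculate the exponent: -Eₐ/(RT) = -46800/(8.314 × 314) = -17.92694
Step 4: k = 1.35e+11 × exp(-17.92694)
Step 5: k = 1.35e+11 × 1.63843e-08 = 2.2119e+03 s⁻¹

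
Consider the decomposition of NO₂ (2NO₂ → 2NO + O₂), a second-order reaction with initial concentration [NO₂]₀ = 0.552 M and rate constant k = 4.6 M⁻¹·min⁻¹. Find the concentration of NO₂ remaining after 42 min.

0.005128 M

Step 1: For a second-order reaction: 1/[NO₂] = 1/[NO₂]₀ + kt
Step 2: 1/[NO₂] = 1/0.552 + 4.6 × 42
Step 3: 1/[NO₂] = 1.812 + 193.2 = 195
Step 4: [NO₂] = 1/195 = 0.005128 M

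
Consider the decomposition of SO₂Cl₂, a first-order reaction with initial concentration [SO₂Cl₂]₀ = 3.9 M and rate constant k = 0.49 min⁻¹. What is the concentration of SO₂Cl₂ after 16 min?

0.001535 M

Step 1: For a first-order reaction: [SO₂Cl₂] = [SO₂Cl₂]₀ × e^(-kt)
Step 2: [SO₂Cl₂] = 3.9 × e^(-0.49 × 16)
Step 3: [SO₂Cl₂] = 3.9 × e^(-7.84)
Step 4: [SO₂Cl₂] = 3.9 × 0.000393669 = 0.001535 M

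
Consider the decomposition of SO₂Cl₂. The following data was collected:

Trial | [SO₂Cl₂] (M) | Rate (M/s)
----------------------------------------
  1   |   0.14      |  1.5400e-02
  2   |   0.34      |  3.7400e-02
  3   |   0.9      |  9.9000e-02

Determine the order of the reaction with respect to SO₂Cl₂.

first order (1)

Step 1: Compare trials to find order n where rate₂/rate₁ = ([SO₂Cl₂]₂/[SO₂Cl₂]₁)^n
Step 2: rate₂/rate₁ = 3.7400e-02/1.5400e-02 = 2.429
Step 3: [SO₂Cl₂]₂/[SO₂Cl₂]₁ = 0.34/0.14 = 2.429
Step 4: n = ln(2.429)/ln(2.429) = 1.00 ≈ 1
Step 5: The reaction is first order in SO₂Cl₂.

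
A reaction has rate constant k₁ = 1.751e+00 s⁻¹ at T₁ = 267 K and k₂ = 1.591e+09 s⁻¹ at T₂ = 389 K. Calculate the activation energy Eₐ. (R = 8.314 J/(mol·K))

146.0 kJ/mol

Step 1: Use the two-temperature Arrhenius form: ln(k₂/k₁) = -Eₐ/R × (1/T₂ - 1/T₁)
Step 2: ln(k₂/k₁) = ln(1.591e+09/1.751e+00) = ln(9.08624e+08) = 20.6274
Step 3: 1/T₂ - 1/T₁ = 1/389 - 1/267 = -1.174624e-03 K⁻¹
Step 4: Eₐ = -R × ln(k₂/k₁) / (1/T₂ - 1/T₁) = -8.314 × 20.6274 / -1.174624e-03
Step 5: Eₐ = 1.4600e+05 J/mol = 146.0 kJ/mol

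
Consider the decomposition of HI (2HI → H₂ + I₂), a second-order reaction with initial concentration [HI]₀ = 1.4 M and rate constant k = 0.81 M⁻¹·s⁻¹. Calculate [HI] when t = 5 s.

0.2099 M

Step 1: For a second-order reaction: 1/[HI] = 1/[HI]₀ + kt
Step 2: 1/[HI] = 1/1.4 + 0.81 × 5
Step 3: 1/[HI] = 0.7143 + 4.05 = 4.764
Step 4: [HI] = 1/4.764 = 0.2099 M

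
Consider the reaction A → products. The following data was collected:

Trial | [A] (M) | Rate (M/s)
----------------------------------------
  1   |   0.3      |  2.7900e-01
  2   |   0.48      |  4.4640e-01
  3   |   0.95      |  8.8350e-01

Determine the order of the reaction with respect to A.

first order (1)

Step 1: Compare trials to find order n where rate₂/rate₁ = ([A]₂/[A]₁)^n
Step 2: rate₂/rate₁ = 4.4640e-01/2.7900e-01 = 1.6
Step 3: [A]₂/[A]₁ = 0.48/0.3 = 1.6
Step 4: n = ln(1.6)/ln(1.6) = 1.00 ≈ 1
Step 5: The reaction is first order in A.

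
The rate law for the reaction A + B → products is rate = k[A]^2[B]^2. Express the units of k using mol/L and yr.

(mol/L)⁻³·yr⁻¹

Step 1: Overall order = 2 + 2 = 4.
Step 2: rate has units mol/L·yr⁻¹; [A]^2[B]^2 has units (mol/L)^4.
Step 3: k = rate/([A]^2[B]^2), so units of k = (mol/L)^(1-4)·yr⁻¹ = (mol/L)⁻³·yr⁻¹.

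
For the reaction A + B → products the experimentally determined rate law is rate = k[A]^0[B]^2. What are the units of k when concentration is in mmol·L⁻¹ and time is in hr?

(mmol·L⁻¹)⁻¹·hr⁻¹

Step 1: Overall order = 0 + 2 = 2.
Step 2: rate has units mmol·L⁻¹·hr⁻¹; [A]^0[B]^2 has units (mmol·L⁻¹)^2.
Step 3: k = rate/([A]^0[B]^2), so units of k = (mmol·L⁻¹)^(1-2)·hr⁻¹ = (mmol·L⁻¹)⁻¹·hr⁻¹.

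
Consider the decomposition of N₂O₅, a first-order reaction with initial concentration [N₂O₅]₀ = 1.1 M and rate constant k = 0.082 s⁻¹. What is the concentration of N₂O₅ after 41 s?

0.03813 M

Step 1: For a first-order reaction: [N₂O₅] = [N₂O₅]₀ × e^(-kt)
Step 2: [N₂O₅] = 1.1 × e^(-0.082 × 41)
Step 3: [N₂O₅] = 1.1 × e^(-3.362)
Step 4: [N₂O₅] = 1.1 × 0.0346659 = 0.03813 M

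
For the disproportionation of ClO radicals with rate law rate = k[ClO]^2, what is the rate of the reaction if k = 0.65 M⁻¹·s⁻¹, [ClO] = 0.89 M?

0.5149 M/s

Step 1: Identify the rate law: rate = k[ClO]^2
Step 2: Substitute values: rate = 0.65 × (0.89)^2
Step 3: Calculate: rate = 0.65 × 0.7921 = 0.514865 M/s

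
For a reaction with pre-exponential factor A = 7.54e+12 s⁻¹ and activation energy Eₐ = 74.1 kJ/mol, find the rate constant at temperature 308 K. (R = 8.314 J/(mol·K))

2.04e+00 s⁻¹

Step 1: Use the Arrhenius equation: k = A × exp(-Eₐ/RT)
Step 2: Convert Eₐ to J/mol: 74.1 kJ/mol = 74100 J/mol
Step 3: Calculate the exponent: -Eₐ/(RT) = -74100/(8.314 × 308) = -28.93726
Step 4: k = 7.54e+12 × exp(-28.93726)
Step 5: k = 7.54e+12 × 2.70837e-13 = 2.0421e+00 s⁻¹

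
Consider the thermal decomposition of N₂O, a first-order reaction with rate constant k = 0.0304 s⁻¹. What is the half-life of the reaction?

22.8 s

Step 1: For a first-order reaction, t₁/₂ = ln(2)/k
Step 2: t₁/₂ = ln(2)/0.0304
Step 3: t₁/₂ = 0.6931/0.0304 = 22.8 s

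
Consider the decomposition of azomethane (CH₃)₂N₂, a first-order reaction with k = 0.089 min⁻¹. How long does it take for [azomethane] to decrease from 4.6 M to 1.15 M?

15.58 min

Step 1: For first-order: t = ln([azomethane]₀/[azomethane])/k
Step 2: t = ln(4.6/1.15)/0.089
Step 3: t = ln(4)/0.089
Step 4: t = 1.386/0.089 = 15.58 min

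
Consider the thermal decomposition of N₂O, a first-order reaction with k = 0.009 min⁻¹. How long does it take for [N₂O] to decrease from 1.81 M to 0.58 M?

126.5 min

Step 1: For first-order: t = ln([N₂O]₀/[N₂O])/k
Step 2: t = ln(1.81/0.58)/0.009
Step 3: t = ln(3.121)/0.009
Step 4: t = 1.138/0.009 = 126.5 min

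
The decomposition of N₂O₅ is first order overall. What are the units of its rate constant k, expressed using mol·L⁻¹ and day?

day⁻¹

Step 1: For overall order n, rate = k × (concentration)^n.
Step 2: Rate has units mol·L⁻¹·day⁻¹; concentration term has units (mol·L⁻¹)^1.
Step 3: k = rate / (concentration)^n, so units of k = (mol·L⁻¹)^(1-1)·day⁻¹ = day⁻¹.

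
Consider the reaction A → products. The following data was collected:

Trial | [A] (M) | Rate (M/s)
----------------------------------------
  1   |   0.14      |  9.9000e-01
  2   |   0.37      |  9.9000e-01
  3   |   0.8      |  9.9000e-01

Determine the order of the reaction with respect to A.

zeroth order (0)

Step 1: Compare trials - when concentration changes, rate stays constant.
Step 2: rate₂/rate₁ = 9.9000e-01/9.9000e-01 = 1
Step 3: [A]₂/[A]₁ = 0.37/0.14 = 2.643
Step 4: Since rate ratio ≈ (conc ratio)^0, the reaction is zeroth order.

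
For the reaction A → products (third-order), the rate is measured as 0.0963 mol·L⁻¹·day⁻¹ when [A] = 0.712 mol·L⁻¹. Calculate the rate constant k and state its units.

0.2668 (mol·L⁻¹)⁻²·day⁻¹

Step 1: rate = k[A]^3, so k = rate / [A]^3.
Step 2: k = 0.0963 / (0.712)^3 = 0.0963 / 0.3609.
Step 3: k = 0.2668 (mol·L⁻¹)⁻²·day⁻¹.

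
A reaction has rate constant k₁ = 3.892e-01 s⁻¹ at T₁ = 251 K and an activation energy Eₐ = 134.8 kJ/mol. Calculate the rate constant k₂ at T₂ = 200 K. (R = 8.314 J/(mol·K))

2.732e-08 s⁻¹

Step 1: Use the two-temperature Arrhenius form: ln(k₂/k₁) = -Eₐ/R × (1/T₂ - 1/T₁)
Step 2: Convert Eₐ to J/mol: 134.8 kJ/mol = 134800 J/mol
Step 3: 1/T₂ - 1/T₁ = 1/200 - 1/251 = 1.015936e-03 K⁻¹
Step 4: ln(k₂/k₁) = -134800/8.314 × 1.015936e-03 = -16.47200
Step 5: k₂ = k₁ × exp(-16.47200) = 3.892e-01 × 7.01942e-08 = 2.732e-08 s⁻¹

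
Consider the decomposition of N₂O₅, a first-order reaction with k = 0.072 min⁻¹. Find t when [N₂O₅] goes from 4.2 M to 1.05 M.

19.25 min

Step 1: For first-order: t = ln([N₂O₅]₀/[N₂O₅])/k
Step 2: t = ln(4.2/1.05)/0.072
Step 3: t = ln(4)/0.072
Step 4: t = 1.386/0.072 = 19.25 min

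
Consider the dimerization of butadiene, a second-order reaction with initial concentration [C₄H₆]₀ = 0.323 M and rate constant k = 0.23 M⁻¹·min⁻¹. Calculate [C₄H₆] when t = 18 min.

0.1382 M

Step 1: For a second-order reaction: 1/[C₄H₆] = 1/[C₄H₆]₀ + kt
Step 2: 1/[C₄H₆] = 1/0.323 + 0.23 × 18
Step 3: 1/[C₄H₆] = 3.096 + 4.14 = 7.236
Step 4: [C₄H₆] = 1/7.236 = 0.1382 M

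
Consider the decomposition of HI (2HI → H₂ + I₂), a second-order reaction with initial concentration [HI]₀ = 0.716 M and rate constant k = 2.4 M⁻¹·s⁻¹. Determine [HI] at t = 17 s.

0.0237 M

Step 1: For a second-order reaction: 1/[HI] = 1/[HI]₀ + kt
Step 2: 1/[HI] = 1/0.716 + 2.4 × 17
Step 3: 1/[HI] = 1.397 + 40.8 = 42.2
Step 4: [HI] = 1/42.2 = 0.0237 M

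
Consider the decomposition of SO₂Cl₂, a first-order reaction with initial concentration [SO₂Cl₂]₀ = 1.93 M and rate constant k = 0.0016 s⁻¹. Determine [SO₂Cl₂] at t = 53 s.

1.773 M

Step 1: For a first-order reaction: [SO₂Cl₂] = [SO₂Cl₂]₀ × e^(-kt)
Step 2: [SO₂Cl₂] = 1.93 × e^(-0.0016 × 53)
Step 3: [SO₂Cl₂] = 1.93 × e^(-0.0848)
Step 4: [SO₂Cl₂] = 1.93 × 0.918696 = 1.773 M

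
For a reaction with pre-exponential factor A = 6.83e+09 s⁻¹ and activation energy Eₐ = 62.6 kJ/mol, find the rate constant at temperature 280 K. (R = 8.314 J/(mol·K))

1.43e-02 s⁻¹

Step 1: Use the Arrhenius equation: k = A × exp(-Eₐ/RT)
Step 2: Convert Eₐ to J/mol: 62.6 kJ/mol = 62600 J/mol
Step 3: Calculate the exponent: -Eₐ/(RT) = -62600/(8.314 × 280) = -26.89096
Step 4: k = 6.83e+09 × exp(-26.89096)
Step 5: k = 6.83e+09 × 2.09606e-12 = 1.4316e-02 s⁻¹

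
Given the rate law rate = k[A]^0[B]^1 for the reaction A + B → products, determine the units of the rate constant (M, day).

day⁻¹

Step 1: Overall order = 0 + 1 = 1.
Step 2: rate has units M·day⁻¹; [A]^0[B]^1 has units M^1.
Step 3: k = rate/([A]^0[B]^1), so units of k = M^(1-1)·day⁻¹ = day⁻¹.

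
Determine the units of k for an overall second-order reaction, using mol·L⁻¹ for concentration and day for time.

(mol·L⁻¹)⁻¹·day⁻¹

Step 1: For overall order n, rate = k × (concentration)^n.
Step 2: Rate has units mol·L⁻¹·day⁻¹; concentration term has units (mol·L⁻¹)^2.
Step 3: k = rate / (concentration)^n, so units of k = (mol·L⁻¹)^(1-2)·day⁻¹ = (mol·L⁻¹)⁻¹·day⁻¹.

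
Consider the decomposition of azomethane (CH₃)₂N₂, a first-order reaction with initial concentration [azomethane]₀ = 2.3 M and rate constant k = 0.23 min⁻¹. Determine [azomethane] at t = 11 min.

0.1832 M

Step 1: For a first-order reaction: [azomethane] = [azomethane]₀ × e^(-kt)
Step 2: [azomethane] = 2.3 × e^(-0.23 × 11)
Step 3: [azomethane] = 2.3 × e^(-2.53)
Step 4: [azomethane] = 2.3 × 0.079659 = 0.1832 M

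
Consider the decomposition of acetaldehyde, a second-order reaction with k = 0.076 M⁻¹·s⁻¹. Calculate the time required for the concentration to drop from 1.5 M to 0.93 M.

5.376 s

Step 1: For second-order: t = (1/[CH₃CHO] - 1/[CH₃CHO]₀)/k
Step 2: t = (1/0.93 - 1/1.5)/0.076
Step 3: t = (1.075 - 0.6667)/0.076
Step 4: t = 0.4086/0.076 = 5.376 s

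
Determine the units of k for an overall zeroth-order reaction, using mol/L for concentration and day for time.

mol/L·day⁻¹

Step 1: For overall order n, rate = k × (concentration)^n.
Step 2: Rate has units mol/L·day⁻¹; concentration term has units (mol/L)^0.
Step 3: k = rate / (concentration)^n, so units of k = (mol/L)^(1-0)·day⁻¹ = mol/L·day⁻¹.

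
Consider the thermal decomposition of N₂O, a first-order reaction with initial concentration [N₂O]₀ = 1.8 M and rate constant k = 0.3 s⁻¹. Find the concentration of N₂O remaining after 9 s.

0.121 M

Step 1: For a first-order reaction: [N₂O] = [N₂O]₀ × e^(-kt)
Step 2: [N₂O] = 1.8 × e^(-0.3 × 9)
Step 3: [N₂O] = 1.8 × e^(-2.7)
Step 4: [N₂O] = 1.8 × 0.0672055 = 0.121 M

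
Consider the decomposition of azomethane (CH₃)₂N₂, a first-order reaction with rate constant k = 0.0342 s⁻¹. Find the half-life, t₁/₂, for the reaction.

20.27 s

Step 1: For a first-order reaction, t₁/₂ = ln(2)/k
Step 2: t₁/₂ = ln(2)/0.0342
Step 3: t₁/₂ = 0.6931/0.0342 = 20.27 s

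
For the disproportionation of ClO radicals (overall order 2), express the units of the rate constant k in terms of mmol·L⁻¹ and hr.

(mmol·L⁻¹)⁻¹·hr⁻¹

Step 1: For overall order n, rate = k × (concentration)^n.
Step 2: Rate has units mmol·L⁻¹·hr⁻¹; concentration term has units (mmol·L⁻¹)^2.
Step 3: k = rate / (concentration)^n, so units of k = (mmol·L⁻¹)^(1-2)·hr⁻¹ = (mmol·L⁻¹)⁻¹·hr⁻¹.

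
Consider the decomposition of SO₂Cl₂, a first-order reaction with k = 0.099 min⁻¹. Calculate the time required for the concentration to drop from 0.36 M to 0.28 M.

2.539 min

Step 1: For first-order: t = ln([SO₂Cl₂]₀/[SO₂Cl₂])/k
Step 2: t = ln(0.36/0.28)/0.099
Step 3: t = ln(1.286)/0.099
Step 4: t = 0.2513/0.099 = 2.539 min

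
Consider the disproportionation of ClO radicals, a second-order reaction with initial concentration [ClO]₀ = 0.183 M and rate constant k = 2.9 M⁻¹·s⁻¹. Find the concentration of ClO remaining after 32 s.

0.01018 M

Step 1: For a second-order reaction: 1/[ClO] = 1/[ClO]₀ + kt
Step 2: 1/[ClO] = 1/0.183 + 2.9 × 32
Step 3: 1/[ClO] = 5.464 + 92.8 = 98.26
Step 4: [ClO] = 1/98.26 = 0.01018 M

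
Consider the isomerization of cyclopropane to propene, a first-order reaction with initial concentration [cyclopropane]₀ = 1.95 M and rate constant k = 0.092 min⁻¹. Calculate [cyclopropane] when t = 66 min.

0.004498 M

Step 1: For a first-order reaction: [cyclopropane] = [cyclopropane]₀ × e^(-kt)
Step 2: [cyclopropane] = 1.95 × e^(-0.092 × 66)
Step 3: [cyclopropane] = 1.95 × e^(-6.072)
Step 4: [cyclopropane] = 1.95 × 0.00230656 = 0.004498 M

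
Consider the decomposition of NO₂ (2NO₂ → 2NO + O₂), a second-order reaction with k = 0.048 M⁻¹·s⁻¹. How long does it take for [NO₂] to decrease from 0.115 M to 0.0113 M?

1662 s

Step 1: For second-order: t = (1/[NO₂] - 1/[NO₂]₀)/k
Step 2: t = (1/0.0113 - 1/0.115)/0.048
Step 3: t = (88.5 - 8.696)/0.048
Step 4: t = 79.8/0.048 = 1662 s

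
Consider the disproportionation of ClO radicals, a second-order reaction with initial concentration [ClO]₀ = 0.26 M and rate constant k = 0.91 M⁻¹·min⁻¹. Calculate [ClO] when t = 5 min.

0.1191 M

Step 1: For a second-order reaction: 1/[ClO] = 1/[ClO]₀ + kt
Step 2: 1/[ClO] = 1/0.26 + 0.91 × 5
Step 3: 1/[ClO] = 3.846 + 4.55 = 8.396
Step 4: [ClO] = 1/8.396 = 0.1191 M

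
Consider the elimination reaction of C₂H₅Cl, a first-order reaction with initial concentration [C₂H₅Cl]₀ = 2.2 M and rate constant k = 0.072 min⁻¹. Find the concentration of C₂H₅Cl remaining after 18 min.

0.602 M

Step 1: For a first-order reaction: [C₂H₅Cl] = [C₂H₅Cl]₀ × e^(-kt)
Step 2: [C₂H₅Cl] = 2.2 × e^(-0.072 × 18)
Step 3: [C₂H₅Cl] = 2.2 × e^(-1.296)
Step 4: [C₂H₅Cl] = 2.2 × 0.273624 = 0.602 M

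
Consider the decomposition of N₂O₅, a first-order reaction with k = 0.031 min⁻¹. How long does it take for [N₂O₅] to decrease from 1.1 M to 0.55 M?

22.36 min

Step 1: For first-order: t = ln([N₂O₅]₀/[N₂O₅])/k
Step 2: t = ln(1.1/0.55)/0.031
Step 3: t = ln(2)/0.031
Step 4: t = 0.6931/0.031 = 22.36 min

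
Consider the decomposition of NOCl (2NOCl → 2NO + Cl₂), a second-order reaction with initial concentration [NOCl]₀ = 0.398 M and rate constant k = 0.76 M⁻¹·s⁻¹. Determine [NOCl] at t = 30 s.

0.03951 M

Step 1: For a second-order reaction: 1/[NOCl] = 1/[NOCl]₀ + kt
Step 2: 1/[NOCl] = 1/0.398 + 0.76 × 30
Step 3: 1/[NOCl] = 2.513 + 22.8 = 25.31
Step 4: [NOCl] = 1/25.31 = 0.03951 M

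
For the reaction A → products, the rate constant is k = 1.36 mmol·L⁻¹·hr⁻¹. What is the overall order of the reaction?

zeroth order (0)

Step 1: The units of k for an nth-order reaction are (concentration)^(1-n)·(time)⁻¹.
Step 2: Here k has units mmol·L⁻¹·hr⁻¹, so the concentration exponent is 1.
Step 3: 1 - n = 1 ⇒ n = 0. The reaction is zeroth order.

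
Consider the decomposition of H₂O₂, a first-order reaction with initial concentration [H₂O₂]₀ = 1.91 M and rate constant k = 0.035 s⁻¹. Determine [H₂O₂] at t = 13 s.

1.212 M

Step 1: For a first-order reaction: [H₂O₂] = [H₂O₂]₀ × e^(-kt)
Step 2: [H₂O₂] = 1.91 × e^(-0.035 × 13)
Step 3: [H₂O₂] = 1.91 × e^(-0.455)
Step 4: [H₂O₂] = 1.91 × 0.634448 = 1.212 M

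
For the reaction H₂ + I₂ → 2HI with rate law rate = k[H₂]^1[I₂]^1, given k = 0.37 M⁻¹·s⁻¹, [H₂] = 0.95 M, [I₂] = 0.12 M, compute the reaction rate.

0.04218 M/s

Step 1: The rate law is rate = k[H₂]^1[I₂]^1
Step 2: Substitute: rate = 0.37 × (0.95)^1 × (0.12)^1
Step 3: rate = 0.37 × 0.95 × 0.12 = 0.04218 M/s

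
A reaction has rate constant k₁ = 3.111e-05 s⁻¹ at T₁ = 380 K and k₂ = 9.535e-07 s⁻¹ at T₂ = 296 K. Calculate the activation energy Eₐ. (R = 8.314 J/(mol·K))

38.8 kJ/mol

Step 1: Use the two-temperature Arrhenius form: ln(k₂/k₁) = -Eₐ/R × (1/T₂ - 1/T₁)
Step 2: ln(k₂/k₁) = ln(9.535e-07/3.111e-05) = ln(0.0306493) = -3.48515
Step 3: 1/T₂ - 1/T₁ = 1/296 - 1/380 = 7.467994e-04 K⁻¹
Step 4: Eₐ = -R × ln(k₂/k₁) / (1/T₂ - 1/T₁) = -8.314 × -3.48515 / 7.467994e-04
Step 5: Eₐ = 3.8800e+04 J/mol = 38.8 kJ/mol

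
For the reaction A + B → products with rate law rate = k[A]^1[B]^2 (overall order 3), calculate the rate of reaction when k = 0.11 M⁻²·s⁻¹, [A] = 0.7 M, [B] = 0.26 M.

0.005205 M/s

Step 1: The rate law is rate = k[A]^1[B]^2, overall order = 1+2 = 3
Step 2: Substitute values: rate = 0.11 × (0.7)^1 × (0.26)^2
Step 3: rate = 0.11 × 0.7 × 0.0676 = 0.0052052 M/s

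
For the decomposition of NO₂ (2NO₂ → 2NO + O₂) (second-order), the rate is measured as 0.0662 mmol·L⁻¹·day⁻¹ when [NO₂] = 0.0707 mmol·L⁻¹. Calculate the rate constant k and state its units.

13.24 (mmol·L⁻¹)⁻¹·day⁻¹

Step 1: rate = k[NO₂]^2, so k = rate / [NO₂]^2.
Step 2: k = 0.0662 / (0.0707)^2 = 0.0662 / 0.004998.
Step 3: k = 13.24 (mmol·L⁻¹)⁻¹·day⁻¹.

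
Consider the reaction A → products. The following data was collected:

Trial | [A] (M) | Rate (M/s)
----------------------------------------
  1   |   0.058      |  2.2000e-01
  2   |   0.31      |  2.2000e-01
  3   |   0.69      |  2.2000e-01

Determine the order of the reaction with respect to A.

zeroth order (0)

Step 1: Compare trials - when concentration changes, rate stays constant.
Step 2: rate₂/rate₁ = 2.2000e-01/2.2000e-01 = 1
Step 3: [A]₂/[A]₁ = 0.31/0.058 = 5.345
Step 4: Since rate ratio ≈ (conc ratio)^0, the reaction is zeroth order.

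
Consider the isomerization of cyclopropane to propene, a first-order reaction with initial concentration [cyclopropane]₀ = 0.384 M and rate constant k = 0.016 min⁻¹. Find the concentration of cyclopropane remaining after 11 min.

0.322 M

Step 1: For a first-order reaction: [cyclopropane] = [cyclopropane]₀ × e^(-kt)
Step 2: [cyclopropane] = 0.384 × e^(-0.016 × 11)
Step 3: [cyclopropane] = 0.384 × e^(-0.176)
Step 4: [cyclopropane] = 0.384 × 0.838618 = 0.322 M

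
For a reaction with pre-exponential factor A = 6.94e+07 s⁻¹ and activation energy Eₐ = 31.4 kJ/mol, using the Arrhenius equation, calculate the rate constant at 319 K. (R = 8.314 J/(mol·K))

5.01e+02 s⁻¹

Step 1: Use the Arrhenius equation: k = A × exp(-Eₐ/RT)
Step 2: Convert Eₐ to J/mol: 31.4 kJ/mol = 31400 J/mol
Step 3: Calculate the exponent: -Eₐ/(RT) = -31400/(8.314 × 319) = -11.83938
Step 4: k = 6.94e+07 × exp(-11.83938)
Step 5: k = 6.94e+07 × 7.21477e-06 = 5.0071e+02 s⁻¹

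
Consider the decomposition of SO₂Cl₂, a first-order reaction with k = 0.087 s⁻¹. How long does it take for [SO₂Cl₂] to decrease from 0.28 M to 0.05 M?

19.8 s

Step 1: For first-order: t = ln([SO₂Cl₂]₀/[SO₂Cl₂])/k
Step 2: t = ln(0.28/0.05)/0.087
Step 3: t = ln(5.6)/0.087
Step 4: t = 1.723/0.087 = 19.8 s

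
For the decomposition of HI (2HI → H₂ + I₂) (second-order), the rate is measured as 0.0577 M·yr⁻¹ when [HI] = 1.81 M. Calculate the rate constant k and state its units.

0.01761 M⁻¹·yr⁻¹

Step 1: rate = k[HI]^2, so k = rate / [HI]^2.
Step 2: k = 0.0577 / (1.81)^2 = 0.0577 / 3.276.
Step 3: k = 0.01761 M⁻¹·yr⁻¹.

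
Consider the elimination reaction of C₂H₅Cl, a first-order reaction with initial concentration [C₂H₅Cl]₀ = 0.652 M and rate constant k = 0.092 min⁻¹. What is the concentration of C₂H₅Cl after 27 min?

0.05438 M

Step 1: For a first-order reaction: [C₂H₅Cl] = [C₂H₅Cl]₀ × e^(-kt)
Step 2: [C₂H₅Cl] = 0.652 × e^(-0.092 × 27)
Step 3: [C₂H₅Cl] = 0.652 × e^(-2.484)
Step 4: [C₂H₅Cl] = 0.652 × 0.0834089 = 0.05438 M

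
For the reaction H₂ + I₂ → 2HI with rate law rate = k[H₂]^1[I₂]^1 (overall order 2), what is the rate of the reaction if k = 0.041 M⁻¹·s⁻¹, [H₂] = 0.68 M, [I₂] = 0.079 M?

0.002203 M/s

Step 1: The rate law is rate = k[H₂]^1[I₂]^1, overall order = 1+1 = 2
Step 2: Substitute values: rate = 0.041 × (0.68)^1 × (0.079)^1
Step 3: rate = 0.041 × 0.68 × 0.079 = 0.00220252 M/s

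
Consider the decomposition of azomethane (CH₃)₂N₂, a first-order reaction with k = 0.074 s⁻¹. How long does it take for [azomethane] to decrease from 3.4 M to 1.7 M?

9.367 s

Step 1: For first-order: t = ln([azomethane]₀/[azomethane])/k
Step 2: t = ln(3.4/1.7)/0.074
Step 3: t = ln(2)/0.074
Step 4: t = 0.6931/0.074 = 9.367 s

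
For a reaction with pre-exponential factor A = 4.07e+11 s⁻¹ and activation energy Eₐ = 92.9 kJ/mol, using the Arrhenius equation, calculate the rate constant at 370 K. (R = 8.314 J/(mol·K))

3.12e-02 s⁻¹

Step 1: Use the Arrhenius equation: k = A × exp(-Eₐ/RT)
Step 2: Convert Eₐ to J/mol: 92.9 kJ/mol = 92900 J/mol
Step 3: Calculate the exponent: -Eₐ/(RT) = -92900/(8.314 × 370) = -30.19979
Step 4: k = 4.07e+11 × exp(-30.19979)
Step 5: k = 4.07e+11 × 7.66298e-14 = 3.1188e-02 s⁻¹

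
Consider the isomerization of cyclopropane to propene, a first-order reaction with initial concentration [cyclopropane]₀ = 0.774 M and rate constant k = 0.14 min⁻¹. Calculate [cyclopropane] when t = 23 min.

0.03093 M

Step 1: For a first-order reaction: [cyclopropane] = [cyclopropane]₀ × e^(-kt)
Step 2: [cyclopropane] = 0.774 × e^(-0.14 × 23)
Step 3: [cyclopropane] = 0.774 × e^(-3.22)
Step 4: [cyclopropane] = 0.774 × 0.0399551 = 0.03093 M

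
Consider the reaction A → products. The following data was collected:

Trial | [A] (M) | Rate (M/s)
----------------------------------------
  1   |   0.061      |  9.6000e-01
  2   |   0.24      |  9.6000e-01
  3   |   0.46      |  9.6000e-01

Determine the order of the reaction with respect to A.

zeroth order (0)

Step 1: Compare trials - when concentration changes, rate stays constant.
Step 2: rate₂/rate₁ = 9.6000e-01/9.6000e-01 = 1
Step 3: [A]₂/[A]₁ = 0.24/0.061 = 3.934
Step 4: Since rate ratio ≈ (conc ratio)^0, the reaction is zeroth order.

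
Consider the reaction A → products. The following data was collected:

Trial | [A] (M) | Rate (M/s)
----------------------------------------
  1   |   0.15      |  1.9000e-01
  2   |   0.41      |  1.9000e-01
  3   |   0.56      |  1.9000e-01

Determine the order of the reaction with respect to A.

zeroth order (0)

Step 1: Compare trials - when concentration changes, rate stays constant.
Step 2: rate₂/rate₁ = 1.9000e-01/1.9000e-01 = 1
Step 3: [A]₂/[A]₁ = 0.41/0.15 = 2.733
Step 4: Since rate ratio ≈ (conc ratio)^0, the reaction is zeroth order.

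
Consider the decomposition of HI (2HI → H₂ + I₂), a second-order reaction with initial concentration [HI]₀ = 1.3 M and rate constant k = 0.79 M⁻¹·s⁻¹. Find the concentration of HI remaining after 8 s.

0.1411 M

Step 1: For a second-order reaction: 1/[HI] = 1/[HI]₀ + kt
Step 2: 1/[HI] = 1/1.3 + 0.79 × 8
Step 3: 1/[HI] = 0.7692 + 6.32 = 7.089
Step 4: [HI] = 1/7.089 = 0.1411 M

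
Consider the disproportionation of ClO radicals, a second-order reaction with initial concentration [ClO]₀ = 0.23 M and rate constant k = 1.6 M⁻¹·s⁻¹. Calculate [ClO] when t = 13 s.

0.03976 M

Step 1: For a second-order reaction: 1/[ClO] = 1/[ClO]₀ + kt
Step 2: 1/[ClO] = 1/0.23 + 1.6 × 13
Step 3: 1/[ClO] = 4.348 + 20.8 = 25.15
Step 4: [ClO] = 1/25.15 = 0.03976 M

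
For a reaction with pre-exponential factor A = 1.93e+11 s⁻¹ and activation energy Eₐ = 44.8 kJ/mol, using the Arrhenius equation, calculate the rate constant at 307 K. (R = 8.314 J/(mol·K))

4.60e+03 s⁻¹

Step 1: Use the Arrhenius equation: k = A × exp(-Eₐ/RT)
Step 2: Convert Eₐ to J/mol: 44.8 kJ/mol = 44800 J/mol
Step 3: Calculate the exponent: -Eₐ/(RT) = -44800/(8.314 × 307) = -17.55212
Step 4: k = 1.93e+11 × exp(-17.55212)
Step 5: k = 1.93e+11 × 2.38348e-08 = 4.6001e+03 s⁻¹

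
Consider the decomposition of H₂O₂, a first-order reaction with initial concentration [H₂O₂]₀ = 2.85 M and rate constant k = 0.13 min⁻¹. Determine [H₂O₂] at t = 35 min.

0.03012 M

Step 1: For a first-order reaction: [H₂O₂] = [H₂O₂]₀ × e^(-kt)
Step 2: [H₂O₂] = 2.85 × e^(-0.13 × 35)
Step 3: [H₂O₂] = 2.85 × e^(-4.55)
Step 4: [H₂O₂] = 2.85 × 0.0105672 = 0.03012 M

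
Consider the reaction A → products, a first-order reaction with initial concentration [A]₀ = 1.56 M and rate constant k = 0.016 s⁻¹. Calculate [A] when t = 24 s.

1.063 M

Step 1: For a first-order reaction: [A] = [A]₀ × e^(-kt)
Step 2: [A] = 1.56 × e^(-0.016 × 24)
Step 3: [A] = 1.56 × e^(-0.384)
Step 4: [A] = 1.56 × 0.681131 = 1.063 M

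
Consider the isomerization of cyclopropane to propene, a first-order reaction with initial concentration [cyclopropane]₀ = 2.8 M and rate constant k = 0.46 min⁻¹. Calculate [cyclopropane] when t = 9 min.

0.04458 M

Step 1: For a first-order reaction: [cyclopropane] = [cyclopropane]₀ × e^(-kt)
Step 2: [cyclopropane] = 2.8 × e^(-0.46 × 9)
Step 3: [cyclopropane] = 2.8 × e^(-4.14)
Step 4: [cyclopropane] = 2.8 × 0.0159229 = 0.04458 M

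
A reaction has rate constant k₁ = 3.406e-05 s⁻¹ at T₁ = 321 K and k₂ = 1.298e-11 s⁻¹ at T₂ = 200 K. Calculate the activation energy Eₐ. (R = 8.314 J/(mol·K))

65.2 kJ/mol

Step 1: Use the two-temperature Arrhenius form: ln(k₂/k₁) = -Eₐ/R × (1/T₂ - 1/T₁)
Step 2: ln(k₂/k₁) = ln(1.298e-11/3.406e-05) = ln(3.81092e-07) = -14.7802
Step 3: 1/T₂ - 1/T₁ = 1/200 - 1/321 = 1.884735e-03 K⁻¹
Step 4: Eₐ = -R × ln(k₂/k₁) / (1/T₂ - 1/T₁) = -8.314 × -14.7802 / 1.884735e-03
Step 5: Eₐ = 6.5199e+04 J/mol = 65.2 kJ/mol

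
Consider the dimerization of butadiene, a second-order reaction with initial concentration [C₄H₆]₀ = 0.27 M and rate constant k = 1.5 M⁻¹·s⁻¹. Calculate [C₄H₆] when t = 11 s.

0.0495 M

Step 1: For a second-order reaction: 1/[C₄H₆] = 1/[C₄H₆]₀ + kt
Step 2: 1/[C₄H₆] = 1/0.27 + 1.5 × 11
Step 3: 1/[C₄H₆] = 3.704 + 16.5 = 20.2
Step 4: [C₄H₆] = 1/20.2 = 0.0495 M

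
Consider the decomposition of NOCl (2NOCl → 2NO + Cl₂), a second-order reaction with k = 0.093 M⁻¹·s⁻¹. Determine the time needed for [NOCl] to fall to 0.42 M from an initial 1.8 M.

19.63 s

Step 1: For second-order: t = (1/[NOCl] - 1/[NOCl]₀)/k
Step 2: t = (1/0.42 - 1/1.8)/0.093
Step 3: t = (2.381 - 0.5556)/0.093
Step 4: t = 1.825/0.093 = 19.63 s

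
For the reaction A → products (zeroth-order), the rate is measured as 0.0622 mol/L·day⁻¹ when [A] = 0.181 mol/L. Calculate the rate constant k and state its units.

0.0622 mol/L·day⁻¹

Step 1: For a zeroth-order reaction, rate = k (independent of concentration).
Step 2: k = rate = 0.0622 mol/L·day⁻¹.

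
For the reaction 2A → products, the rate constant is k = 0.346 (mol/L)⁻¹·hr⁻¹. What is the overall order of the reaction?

second order (2)

Step 1: The units of k for an nth-order reaction are (concentration)^(1-n)·(time)⁻¹.
Step 2: Here k has units (mol/L)⁻¹·hr⁻¹, so the concentration exponent is -1.
Step 3: 1 - n = -1 ⇒ n = 2. The reaction is second order.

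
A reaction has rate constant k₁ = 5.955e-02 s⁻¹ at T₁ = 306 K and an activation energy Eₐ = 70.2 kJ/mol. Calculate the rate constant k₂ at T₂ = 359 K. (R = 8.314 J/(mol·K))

3.500e+00 s⁻¹

Step 1: Use the two-temperature Arrhenius form: ln(k₂/k₁) = -Eₐ/R × (1/T₂ - 1/T₁)
Step 2: Convert Eₐ to J/mol: 70.2 kJ/mol = 70200 J/mol
Step 3: 1/T₂ - 1/T₁ = 1/359 - 1/306 = -4.824585e-04 K⁻¹
Step 4: ln(k₂/k₁) = -70200/8.314 × -4.824585e-04 = 4.07368
Step 5: k₂ = k₁ × exp(4.07368) = 5.955e-02 × 5.87728e+01 = 3.500e+00 s⁻¹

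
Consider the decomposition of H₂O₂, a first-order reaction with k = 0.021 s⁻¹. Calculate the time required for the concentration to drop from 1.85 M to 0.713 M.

45.4 s

Step 1: For first-order: t = ln([H₂O₂]₀/[H₂O₂])/k
Step 2: t = ln(1.85/0.713)/0.021
Step 3: t = ln(2.595)/0.021
Step 4: t = 0.9535/0.021 = 45.4 s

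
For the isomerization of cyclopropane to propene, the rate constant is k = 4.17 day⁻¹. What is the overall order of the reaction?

first order (1)

Step 1: The units of k for an nth-order reaction are (concentration)^(1-n)·(time)⁻¹.
Step 2: Here k has units day⁻¹, so the concentration exponent is 0.
Step 3: 1 - n = 0 ⇒ n = 1. The reaction is first order.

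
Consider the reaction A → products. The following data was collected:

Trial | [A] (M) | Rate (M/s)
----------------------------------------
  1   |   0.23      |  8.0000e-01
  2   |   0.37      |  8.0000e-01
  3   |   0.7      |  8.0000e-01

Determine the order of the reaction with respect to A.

zeroth order (0)

Step 1: Compare trials - when concentration changes, rate stays constant.
Step 2: rate₂/rate₁ = 8.0000e-01/8.0000e-01 = 1
Step 3: [A]₂/[A]₁ = 0.37/0.23 = 1.609
Step 4: Since rate ratio ≈ (conc ratio)^0, the reaction is zeroth order.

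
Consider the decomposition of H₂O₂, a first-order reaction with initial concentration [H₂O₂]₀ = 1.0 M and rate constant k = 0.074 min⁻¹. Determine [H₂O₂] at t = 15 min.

0.3296 M

Step 1: For a first-order reaction: [H₂O₂] = [H₂O₂]₀ × e^(-kt)
Step 2: [H₂O₂] = 1.0 × e^(-0.074 × 15)
Step 3: [H₂O₂] = 1.0 × e^(-1.11)
Step 4: [H₂O₂] = 1.0 × 0.329559 = 0.3296 M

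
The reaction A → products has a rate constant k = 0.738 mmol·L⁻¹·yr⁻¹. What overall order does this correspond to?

zeroth order (0)

Step 1: The units of k for an nth-order reaction are (concentration)^(1-n)·(time)⁻¹.
Step 2: Here k has units mmol·L⁻¹·yr⁻¹, so the concentration exponent is 1.
Step 3: 1 - n = 1 ⇒ n = 0. The reaction is zeroth order.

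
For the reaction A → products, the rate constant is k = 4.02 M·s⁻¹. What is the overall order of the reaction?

zeroth order (0)

Step 1: The units of k for an nth-order reaction are (concentration)^(1-n)·(time)⁻¹.
Step 2: Here k has units M·s⁻¹, so the concentration exponent is 1.
Step 3: 1 - n = 1 ⇒ n = 0. The reaction is zeroth order.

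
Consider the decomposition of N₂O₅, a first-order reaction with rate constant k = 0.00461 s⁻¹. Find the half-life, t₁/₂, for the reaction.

150.4 s

Step 1: For a first-order reaction, t₁/₂ = ln(2)/k
Step 2: t₁/₂ = ln(2)/0.00461
Step 3: t₁/₂ = 0.6931/0.00461 = 150.4 s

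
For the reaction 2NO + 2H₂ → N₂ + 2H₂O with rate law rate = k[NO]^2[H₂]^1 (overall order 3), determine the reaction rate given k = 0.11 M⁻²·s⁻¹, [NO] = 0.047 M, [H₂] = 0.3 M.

7.29e-05 M/s

Step 1: The rate law is rate = k[NO]^2[H₂]^1, overall order = 2+1 = 3
Step 2: Substitute values: rate = 0.11 × (0.047)^2 × (0.3)^1
Step 3: rate = 0.11 × 0.002209 × 0.3 = 7.2897e-05 M/s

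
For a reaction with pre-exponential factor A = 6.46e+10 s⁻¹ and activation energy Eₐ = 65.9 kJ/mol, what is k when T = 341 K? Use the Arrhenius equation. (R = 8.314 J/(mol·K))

5.19e+00 s⁻¹

Step 1: Use the Arrhenius equation: k = A × exp(-Eₐ/RT)
Step 2: Convert Eₐ to J/mol: 65.9 kJ/mol = 65900 J/mol
Step 3: Calculate the exponent: -Eₐ/(RT) = -65900/(8.314 × 341) = -23.24454
Step 4: k = 6.46e+10 × exp(-23.24454)
Step 5: k = 6.46e+10 × 8.03572e-11 = 5.1911e+00 s⁻¹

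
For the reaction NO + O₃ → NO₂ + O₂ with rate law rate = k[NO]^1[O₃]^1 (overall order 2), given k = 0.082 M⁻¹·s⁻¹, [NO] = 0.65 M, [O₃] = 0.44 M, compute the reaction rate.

0.02345 M/s

Step 1: The rate law is rate = k[NO]^1[O₃]^1, overall order = 1+1 = 2
Step 2: Substitute values: rate = 0.082 × (0.65)^1 × (0.44)^1
Step 3: rate = 0.082 × 0.65 × 0.44 = 0.023452 M/s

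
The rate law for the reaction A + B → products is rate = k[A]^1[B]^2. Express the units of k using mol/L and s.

(mol/L)⁻²·s⁻¹

Step 1: Overall order = 1 + 2 = 3.
Step 2: rate has units mol/L·s⁻¹; [A]^1[B]^2 has units (mol/L)^3.
Step 3: k = rate/([A]^1[B]^2), so units of k = (mol/L)^(1-3)·s⁻¹ = (mol/L)⁻²·s⁻¹.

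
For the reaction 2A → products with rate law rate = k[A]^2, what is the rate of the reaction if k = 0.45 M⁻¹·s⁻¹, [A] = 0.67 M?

0.202 M/s

Step 1: Identify the rate law: rate = k[A]^2
Step 2: Substitute values: rate = 0.45 × (0.67)^2
Step 3: Calculate: rate = 0.45 × 0.4489 = 0.202005 M/s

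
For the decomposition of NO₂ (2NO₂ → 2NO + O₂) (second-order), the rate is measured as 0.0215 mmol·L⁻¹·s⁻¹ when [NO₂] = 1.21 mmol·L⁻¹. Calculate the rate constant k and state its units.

0.01468 (mmol·L⁻¹)⁻¹·s⁻¹

Step 1: rate = k[NO₂]^2, so k = rate / [NO₂]^2.
Step 2: k = 0.0215 / (1.21)^2 = 0.0215 / 1.464.
Step 3: k = 0.01468 (mmol·L⁻¹)⁻¹·s⁻¹.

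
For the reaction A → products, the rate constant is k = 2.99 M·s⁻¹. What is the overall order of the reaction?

zeroth order (0)

Step 1: The units of k for an nth-order reaction are (concentration)^(1-n)·(time)⁻¹.
Step 2: Here k has units M·s⁻¹, so the concentration exponent is 1.
Step 3: 1 - n = 1 ⇒ n = 0. The reaction is zeroth order.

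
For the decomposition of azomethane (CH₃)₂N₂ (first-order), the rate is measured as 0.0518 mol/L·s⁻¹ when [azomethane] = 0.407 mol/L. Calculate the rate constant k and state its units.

0.1273 s⁻¹

Step 1: rate = k[azomethane]^1, so k = rate / [azomethane]^1.
Step 2: k = 0.0518 / (0.407)^1 = 0.0518 / 0.407.
Step 3: k = 0.1273 s⁻¹.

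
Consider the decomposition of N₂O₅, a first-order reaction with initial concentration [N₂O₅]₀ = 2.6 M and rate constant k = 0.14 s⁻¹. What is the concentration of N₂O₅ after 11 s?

0.5574 M

Step 1: For a first-order reaction: [N₂O₅] = [N₂O₅]₀ × e^(-kt)
Step 2: [N₂O₅] = 2.6 × e^(-0.14 × 11)
Step 3: [N₂O₅] = 2.6 × e^(-1.54)
Step 4: [N₂O₅] = 2.6 × 0.214381 = 0.5574 M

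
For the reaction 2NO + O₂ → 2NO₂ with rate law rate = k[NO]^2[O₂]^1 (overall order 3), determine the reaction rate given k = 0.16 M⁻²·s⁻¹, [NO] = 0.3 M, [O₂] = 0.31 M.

0.004464 M/s

Step 1: The rate law is rate = k[NO]^2[O₂]^1, overall order = 2+1 = 3
Step 2: Substitute values: rate = 0.16 × (0.3)^2 × (0.31)^1
Step 3: rate = 0.16 × 0.09 × 0.31 = 0.004464 M/s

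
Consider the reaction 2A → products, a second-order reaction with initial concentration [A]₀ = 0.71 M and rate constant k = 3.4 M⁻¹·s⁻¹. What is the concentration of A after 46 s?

0.006337 M

Step 1: For a second-order reaction: 1/[A] = 1/[A]₀ + kt
Step 2: 1/[A] = 1/0.71 + 3.4 × 46
Step 3: 1/[A] = 1.408 + 156.4 = 157.8
Step 4: [A] = 1/157.8 = 0.006337 M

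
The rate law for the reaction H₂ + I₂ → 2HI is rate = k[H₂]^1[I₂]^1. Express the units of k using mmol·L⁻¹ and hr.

(mmol·L⁻¹)⁻¹·hr⁻¹

Step 1: Overall order = 1 + 1 = 2.
Step 2: rate has units mmol·L⁻¹·hr⁻¹; [H₂]^1[I₂]^1 has units (mmol·L⁻¹)^2.
Step 3: k = rate/([H₂]^1[I₂]^1), so units of k = (mmol·L⁻¹)^(1-2)·hr⁻¹ = (mmol·L⁻¹)⁻¹·hr⁻¹.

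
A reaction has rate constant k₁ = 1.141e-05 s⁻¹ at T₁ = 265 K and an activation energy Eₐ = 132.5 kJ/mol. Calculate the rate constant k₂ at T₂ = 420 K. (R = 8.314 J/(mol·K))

4.968e+04 s⁻¹

Step 1: Use the two-temperature Arrhenius form: ln(k₂/k₁) = -Eₐ/R × (1/T₂ - 1/T₁)
Step 2: Convert Eₐ to J/mol: 132.5 kJ/mol = 132500 J/mol
Step 3: 1/T₂ - 1/T₁ = 1/420 - 1/265 = -1.392633e-03 K⁻¹
Step 4: ln(k₂/k₁) = -132500/8.314 × -1.392633e-03 = 22.19436
Step 5: k₂ = k₁ × exp(22.19436) = 1.141e-05 × 4.35400e+09 = 4.968e+04 s⁻¹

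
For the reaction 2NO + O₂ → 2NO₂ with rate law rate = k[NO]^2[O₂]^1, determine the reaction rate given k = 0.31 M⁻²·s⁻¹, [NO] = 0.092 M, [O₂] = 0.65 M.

0.001705 M/s

Step 1: The rate law is rate = k[NO]^2[O₂]^1
Step 2: Substitute: rate = 0.31 × (0.092)^2 × (0.65)^1
Step 3: rate = 0.31 × 0.008464 × 0.65 = 0.0017055 M/s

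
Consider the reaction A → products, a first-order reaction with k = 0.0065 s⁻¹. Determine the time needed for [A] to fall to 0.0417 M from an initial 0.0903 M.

118.9 s

Step 1: For first-order: t = ln([A]₀/[A])/k
Step 2: t = ln(0.0903/0.0417)/0.0065
Step 3: t = ln(2.165)/0.0065
Step 4: t = 0.7726/0.0065 = 118.9 s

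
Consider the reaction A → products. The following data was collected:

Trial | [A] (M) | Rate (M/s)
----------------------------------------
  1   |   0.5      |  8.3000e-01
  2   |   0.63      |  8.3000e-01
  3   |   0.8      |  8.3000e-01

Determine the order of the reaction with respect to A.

zeroth order (0)

Step 1: Compare trials - when concentration changes, rate stays constant.
Step 2: rate₂/rate₁ = 8.3000e-01/8.3000e-01 = 1
Step 3: [A]₂/[A]₁ = 0.63/0.5 = 1.26
Step 4: Since rate ratio ≈ (conc ratio)^0, the reaction is zeroth order.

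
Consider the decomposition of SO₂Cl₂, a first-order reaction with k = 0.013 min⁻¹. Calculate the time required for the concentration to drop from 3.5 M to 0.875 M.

106.6 min

Step 1: For first-order: t = ln([SO₂Cl₂]₀/[SO₂Cl₂])/k
Step 2: t = ln(3.5/0.875)/0.013
Step 3: t = ln(4)/0.013
Step 4: t = 1.386/0.013 = 106.6 min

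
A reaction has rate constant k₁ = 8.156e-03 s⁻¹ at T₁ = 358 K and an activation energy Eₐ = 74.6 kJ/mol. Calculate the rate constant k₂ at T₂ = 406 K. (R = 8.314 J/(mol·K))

1.579e-01 s⁻¹

Step 1: Use the two-temperature Arrhenius form: ln(k₂/k₁) = -Eₐ/R × (1/T₂ - 1/T₁)
Step 2: Convert Eₐ to J/mol: 74.6 kJ/mol = 74600 J/mol
Step 3: 1/T₂ - 1/T₁ = 1/406 - 1/358 = -3.302419e-04 K⁻¹
Step 4: ln(k₂/k₁) = -74600/8.314 × -3.302419e-04 = 2.96320
Step 5: k₂ = k₁ × exp(2.96320) = 8.156e-03 × 1.93598e+01 = 1.579e-01 s⁻¹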